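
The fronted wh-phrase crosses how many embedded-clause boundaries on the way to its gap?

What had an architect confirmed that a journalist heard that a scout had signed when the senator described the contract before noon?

"what" is extracted from the object of "signed".
Boundaries crossed, outermost first: [that], [that] — 2 in total.

2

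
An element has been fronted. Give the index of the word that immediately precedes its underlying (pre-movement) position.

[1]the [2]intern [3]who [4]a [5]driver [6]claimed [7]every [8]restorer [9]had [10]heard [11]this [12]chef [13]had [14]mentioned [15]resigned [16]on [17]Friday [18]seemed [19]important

The displaced element is "the intern" (word 2).
It is linked across 3 clause boundaries (Ø → Ø → Ø).
It functions as the subject of "resigned", so the gap sits immediately after word 14 ("mentioned").
Base order: A driver claimed every restorer had heard this chef had mentioned that the intern resigned on Friday.

14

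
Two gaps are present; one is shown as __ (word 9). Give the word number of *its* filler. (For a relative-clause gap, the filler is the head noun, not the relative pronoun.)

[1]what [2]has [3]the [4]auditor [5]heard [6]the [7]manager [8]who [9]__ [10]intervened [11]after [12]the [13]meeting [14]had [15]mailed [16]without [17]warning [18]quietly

The marked gap is inside the relative clause, the subject of "intervened".
Its filler is the head noun "manager" (via "who"), at word 7.
(The other dependency links word 1 to a gap after word 15.)

7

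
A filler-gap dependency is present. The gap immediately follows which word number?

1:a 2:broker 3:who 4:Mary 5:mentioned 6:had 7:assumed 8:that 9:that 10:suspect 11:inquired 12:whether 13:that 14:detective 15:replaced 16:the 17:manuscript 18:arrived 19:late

The displaced element is "a broker" (word 2).
It is linked across 1 clause boundary (Ø).
It functions as the subject of "assumed", so the gap sits immediately after word 5 ("mentioned").
Base order: Mary mentioned that a broker had assumed that that suspect inquired whether that detective replaced the manuscript.

5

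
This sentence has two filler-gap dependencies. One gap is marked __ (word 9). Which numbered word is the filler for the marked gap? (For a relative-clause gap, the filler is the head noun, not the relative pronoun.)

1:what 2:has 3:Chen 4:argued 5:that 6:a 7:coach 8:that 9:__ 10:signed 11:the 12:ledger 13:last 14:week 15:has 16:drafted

The marked gap is inside the relative clause, the subject of "signed".
Its filler is the head noun "coach" (via "that"), at word 7.
(The other dependency links word 1 to a gap after word 16.)

7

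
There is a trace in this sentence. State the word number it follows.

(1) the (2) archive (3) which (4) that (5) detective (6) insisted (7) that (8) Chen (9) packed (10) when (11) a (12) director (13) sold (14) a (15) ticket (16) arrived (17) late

9

The displaced element is "the archive" (word 2).
It is linked across 1 clause boundary (that).
It functions as the direct object of "packed", so the gap sits immediately after word 9 ("packed").
Base order: That detective insisted that Chen packed the archive when a director sold a ticket.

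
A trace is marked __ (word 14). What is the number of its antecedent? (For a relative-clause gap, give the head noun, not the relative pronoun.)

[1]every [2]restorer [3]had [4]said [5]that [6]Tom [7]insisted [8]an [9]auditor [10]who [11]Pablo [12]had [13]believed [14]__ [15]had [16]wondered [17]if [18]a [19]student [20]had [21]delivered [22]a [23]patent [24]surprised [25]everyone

9

The gap at 14 is the subject of "wondered", inside a relative clause.
The relative pronoun is "who" (word 10); it is bound by the head noun immediately before it.
Its filler is the head noun "auditor", at word 9.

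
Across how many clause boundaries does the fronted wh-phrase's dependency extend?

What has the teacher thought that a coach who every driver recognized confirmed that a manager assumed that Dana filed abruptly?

"what" is extracted from the object of "filed".
Boundaries crossed, outermost first: [that], [that], [that] — 3 in total.

3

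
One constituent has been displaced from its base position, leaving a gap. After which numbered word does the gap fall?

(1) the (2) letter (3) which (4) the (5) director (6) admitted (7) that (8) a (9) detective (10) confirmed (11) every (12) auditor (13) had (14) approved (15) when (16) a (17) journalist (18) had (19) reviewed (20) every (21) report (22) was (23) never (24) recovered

The displaced element is "the letter" (word 2).
It is linked across 2 clause boundaries (that → Ø).
It functions as the direct object of "approved", so the gap sits immediately after word 14 ("approved").
Base order: The director admitted that a detective confirmed every auditor had approved the letter when a journalist had reviewed every report.

14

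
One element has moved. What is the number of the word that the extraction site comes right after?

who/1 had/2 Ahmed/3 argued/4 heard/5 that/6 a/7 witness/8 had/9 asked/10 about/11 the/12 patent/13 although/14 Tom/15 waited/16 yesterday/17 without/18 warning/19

The displaced element is "who" (word 1).
It is linked across 1 clause boundary (Ø).
It functions as the subject of "heard", so the gap sits immediately after word 4 ("argued").
Base order: Ahmed had argued that who heard that a witness had asked about the patent although Tom waited yesterday without warning.

4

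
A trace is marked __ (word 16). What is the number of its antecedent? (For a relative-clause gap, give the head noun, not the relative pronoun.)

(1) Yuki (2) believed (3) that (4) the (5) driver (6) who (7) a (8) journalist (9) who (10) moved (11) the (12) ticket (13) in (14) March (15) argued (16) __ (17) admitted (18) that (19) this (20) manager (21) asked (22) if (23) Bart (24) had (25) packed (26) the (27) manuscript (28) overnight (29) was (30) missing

The gap at 16 is the subject of "admitted", inside a relative clause.
The relative pronoun is "who" (word 6); it is bound by the head noun immediately before it.
Its filler is the head noun "driver", at word 5.

5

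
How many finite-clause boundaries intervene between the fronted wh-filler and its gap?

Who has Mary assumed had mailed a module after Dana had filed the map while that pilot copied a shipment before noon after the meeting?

"who" is extracted from the subject of "mailed".
Boundaries crossed, outermost first: [Ø] — 1 in total.

1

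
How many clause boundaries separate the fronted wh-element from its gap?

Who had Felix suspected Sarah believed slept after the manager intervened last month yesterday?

2

"who" is extracted from the subject of "slept".
Boundaries crossed, outermost first: [Ø], [Ø] — 2 in total.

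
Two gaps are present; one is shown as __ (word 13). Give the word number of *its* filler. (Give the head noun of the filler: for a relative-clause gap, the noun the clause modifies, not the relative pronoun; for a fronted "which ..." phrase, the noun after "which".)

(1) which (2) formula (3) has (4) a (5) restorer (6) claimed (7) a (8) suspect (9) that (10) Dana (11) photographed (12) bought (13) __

The marked gap is the direct object of "bought".
Its filler is the fronted wh-phrase "which formula", at word 2.
(The other dependency links word 8 to a gap after word 11.)

2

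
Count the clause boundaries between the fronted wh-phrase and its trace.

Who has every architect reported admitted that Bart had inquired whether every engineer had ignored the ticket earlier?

1

"who" is extracted from the subject of "admitted".
Boundaries crossed, outermost first: [Ø] — 1 in total.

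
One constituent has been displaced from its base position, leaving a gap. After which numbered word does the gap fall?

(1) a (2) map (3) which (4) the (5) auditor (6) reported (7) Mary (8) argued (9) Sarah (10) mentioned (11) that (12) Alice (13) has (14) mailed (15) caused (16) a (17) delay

The displaced element is "a map" (word 2).
It is linked across 3 clause boundaries (Ø → Ø → that).
It functions as the direct object of "mailed", so the gap sits immediately after word 14 ("mailed").
Base order: The auditor reported Mary argued Sarah mentioned that Alice has mailed a map.

14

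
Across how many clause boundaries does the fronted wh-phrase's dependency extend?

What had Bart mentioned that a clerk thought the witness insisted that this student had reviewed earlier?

"what" is extracted from the object of "reviewed".
Boundaries crossed, outermost first: [that], [Ø], [that] — 3 in total.

3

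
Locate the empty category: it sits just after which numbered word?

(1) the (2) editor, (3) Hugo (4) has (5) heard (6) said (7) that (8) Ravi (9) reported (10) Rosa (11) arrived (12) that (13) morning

The displaced element is "the editor" (word 2).
It is linked across 1 clause boundary (Ø).
It functions as the subject of "said", so the gap sits immediately after word 5 ("heard").
Base order: Hugo has heard that the editor said that Ravi reported Rosa arrived that morning.

5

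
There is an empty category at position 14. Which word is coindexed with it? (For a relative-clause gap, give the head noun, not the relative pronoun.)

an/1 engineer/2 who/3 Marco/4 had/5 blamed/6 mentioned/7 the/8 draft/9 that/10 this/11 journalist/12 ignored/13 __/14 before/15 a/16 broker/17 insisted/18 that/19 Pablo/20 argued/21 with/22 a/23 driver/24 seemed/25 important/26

The gap at 14 is the object of "ignored", inside a relative clause.
The relative pronoun is "that" (word 10); it is bound by the head noun immediately before it.
Its filler is the head noun "draft", at word 9.

9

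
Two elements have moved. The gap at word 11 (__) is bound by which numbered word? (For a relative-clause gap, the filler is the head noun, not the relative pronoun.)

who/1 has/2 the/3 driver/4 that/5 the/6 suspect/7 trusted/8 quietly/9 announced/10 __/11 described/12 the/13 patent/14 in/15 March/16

1

The marked gap is the subject of "described".
Its filler is the fronted wh-phrase "who", at word 1.
(The other dependency links word 4 to a gap after word 8.)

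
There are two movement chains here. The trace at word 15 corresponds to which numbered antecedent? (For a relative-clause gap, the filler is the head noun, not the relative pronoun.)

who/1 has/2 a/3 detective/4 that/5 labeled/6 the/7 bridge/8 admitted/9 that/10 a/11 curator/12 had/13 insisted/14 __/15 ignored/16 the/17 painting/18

The marked gap is the subject of "ignored".
Its filler is the fronted wh-phrase "who", at word 1.
(The other dependency links word 4 to a gap after word 5.)

1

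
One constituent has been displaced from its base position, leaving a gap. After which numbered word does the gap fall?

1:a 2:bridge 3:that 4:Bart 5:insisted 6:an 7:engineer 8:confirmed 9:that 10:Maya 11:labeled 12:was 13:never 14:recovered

The displaced element is "a bridge" (word 2).
It is linked across 2 clause boundaries (Ø → that).
It functions as the direct object of "labeled", so the gap sits immediately after word 11 ("labeled").
Base order: Bart insisted an engineer confirmed that Maya labeled a bridge.

11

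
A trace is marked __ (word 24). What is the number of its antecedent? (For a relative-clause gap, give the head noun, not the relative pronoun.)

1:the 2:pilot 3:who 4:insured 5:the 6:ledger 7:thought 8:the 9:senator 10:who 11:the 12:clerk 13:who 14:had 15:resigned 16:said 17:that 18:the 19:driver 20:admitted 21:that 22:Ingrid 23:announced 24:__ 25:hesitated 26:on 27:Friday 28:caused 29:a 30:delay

The gap at 24 is the subject of "hesitated", inside a relative clause.
The relative pronoun is "who" (word 10); it is bound by the head noun immediately before it.
Its filler is the head noun "senator", at word 9.

9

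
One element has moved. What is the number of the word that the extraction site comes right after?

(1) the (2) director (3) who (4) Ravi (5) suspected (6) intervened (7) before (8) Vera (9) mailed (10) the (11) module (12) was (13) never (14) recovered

5

The displaced element is "the director" (word 2).
It is linked across 1 clause boundary (Ø).
It functions as the subject of "intervened", so the gap sits immediately after word 5 ("suspected").
Base order: Ravi suspected the director intervened before Vera mailed the module.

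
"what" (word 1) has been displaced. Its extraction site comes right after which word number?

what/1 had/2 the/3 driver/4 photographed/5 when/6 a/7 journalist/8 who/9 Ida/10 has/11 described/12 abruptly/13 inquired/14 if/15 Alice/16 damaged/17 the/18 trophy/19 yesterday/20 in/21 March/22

5

The displaced element is "what" (word 1).
It functions as the direct object of "photographed", so the gap sits immediately after word 5 ("photographed").
Base order: The driver had photographed what when a journalist who Ida has described abruptly inquired if Alice damaged the trophy yesterday in March.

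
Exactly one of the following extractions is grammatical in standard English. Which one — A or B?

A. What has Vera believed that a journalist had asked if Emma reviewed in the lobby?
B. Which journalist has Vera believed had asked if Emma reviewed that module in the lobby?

B

In A, the wh-phrase is extracted from inside a wh-island (introduced by "if"), which blocks movement.
In B, the extraction path crosses only that-complement boundaries, which are transparent.
So B is grammatical.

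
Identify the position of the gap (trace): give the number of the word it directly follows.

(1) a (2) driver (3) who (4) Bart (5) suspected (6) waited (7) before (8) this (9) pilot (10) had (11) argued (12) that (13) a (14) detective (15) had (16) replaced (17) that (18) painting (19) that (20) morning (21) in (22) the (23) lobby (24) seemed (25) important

The displaced element is "a driver" (word 2).
It is linked across 1 clause boundary (Ø).
It functions as the subject of "waited", so the gap sits immediately after word 5 ("suspected").
Base order: Bart suspected a driver waited before this pilot had argued that a detective had replaced that painting that morning in the lobby.

5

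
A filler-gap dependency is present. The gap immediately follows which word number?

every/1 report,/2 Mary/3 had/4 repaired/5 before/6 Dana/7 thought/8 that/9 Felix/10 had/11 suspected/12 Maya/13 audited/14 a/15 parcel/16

5

The displaced element is "every report" (word 2).
It functions as the direct object of "repaired", so the gap sits immediately after word 5 ("repaired").
Base order: Mary had repaired every report before Dana thought that Felix had suspected Maya audited a parcel.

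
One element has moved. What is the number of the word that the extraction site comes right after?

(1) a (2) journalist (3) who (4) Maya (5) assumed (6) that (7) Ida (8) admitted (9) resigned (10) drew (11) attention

8

The displaced element is "a journalist" (word 2).
It is linked across 2 clause boundaries (that → Ø).
It functions as the subject of "resigned", so the gap sits immediately after word 8 ("admitted").
Base order: Maya assumed that Ida admitted that a journalist resigned.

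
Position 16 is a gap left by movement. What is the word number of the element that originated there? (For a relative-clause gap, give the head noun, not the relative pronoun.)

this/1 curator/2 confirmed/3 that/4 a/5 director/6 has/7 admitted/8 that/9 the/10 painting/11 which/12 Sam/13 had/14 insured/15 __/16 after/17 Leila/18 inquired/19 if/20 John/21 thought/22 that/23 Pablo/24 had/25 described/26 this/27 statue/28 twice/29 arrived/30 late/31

11

The gap at 16 is the object of "insured", inside a relative clause.
The relative pronoun is "which" (word 12); it is bound by the head noun immediately before it.
Its filler is the head noun "painting", at word 11.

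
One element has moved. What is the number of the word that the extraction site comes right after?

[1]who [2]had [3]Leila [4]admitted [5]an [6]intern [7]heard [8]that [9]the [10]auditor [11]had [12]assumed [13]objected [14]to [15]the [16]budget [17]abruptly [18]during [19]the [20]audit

The displaced element is "who" (word 1).
It is linked across 3 clause boundaries (Ø → that → Ø).
It functions as the subject of "objected", so the gap sits immediately after word 12 ("assumed").
Base order: Leila had admitted an intern heard that the auditor had assumed that who objected to the budget abruptly during the audit.

12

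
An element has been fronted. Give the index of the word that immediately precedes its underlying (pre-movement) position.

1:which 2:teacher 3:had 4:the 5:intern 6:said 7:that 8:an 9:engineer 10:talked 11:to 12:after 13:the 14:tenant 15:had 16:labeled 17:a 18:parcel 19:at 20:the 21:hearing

11

The displaced element is "which teacher" (word 2).
It is linked across 1 clause boundary (that).
It functions as the object of the preposition "to" of "talked", so the gap sits immediately after word 11 ("to").
Base order: The intern had said that an engineer talked to which teacher after the tenant had labeled a parcel at the hearing.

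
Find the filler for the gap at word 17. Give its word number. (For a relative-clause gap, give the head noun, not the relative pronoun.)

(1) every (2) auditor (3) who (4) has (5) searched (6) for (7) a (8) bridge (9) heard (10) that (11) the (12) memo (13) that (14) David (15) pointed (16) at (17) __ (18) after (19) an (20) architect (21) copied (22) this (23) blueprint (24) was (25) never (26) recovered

The gap at 17 is the prepositional object of "pointed", inside a relative clause.
The relative pronoun is "that" (word 13); it is bound by the head noun immediately before it.
Its filler is the head noun "memo", at word 12.

12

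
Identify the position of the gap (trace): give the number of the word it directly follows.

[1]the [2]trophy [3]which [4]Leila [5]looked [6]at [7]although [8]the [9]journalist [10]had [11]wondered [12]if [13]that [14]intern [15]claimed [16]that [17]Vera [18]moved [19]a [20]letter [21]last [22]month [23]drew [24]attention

6

The displaced element is "the trophy" (word 2).
It functions as the object of the preposition "at" of "looked", so the gap sits immediately after word 6 ("at").
Base order: Leila looked at the trophy although the journalist had wondered if that intern claimed that Vera moved a letter last month.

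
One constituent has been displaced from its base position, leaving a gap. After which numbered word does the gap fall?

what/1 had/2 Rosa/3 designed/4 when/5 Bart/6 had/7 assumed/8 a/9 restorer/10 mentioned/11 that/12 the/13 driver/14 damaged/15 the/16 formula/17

The displaced element is "what" (word 1).
It functions as the direct object of "designed", so the gap sits immediately after word 4 ("designed").
Base order: Rosa had designed what when Bart had assumed a restorer mentioned that the driver damaged the formula.

4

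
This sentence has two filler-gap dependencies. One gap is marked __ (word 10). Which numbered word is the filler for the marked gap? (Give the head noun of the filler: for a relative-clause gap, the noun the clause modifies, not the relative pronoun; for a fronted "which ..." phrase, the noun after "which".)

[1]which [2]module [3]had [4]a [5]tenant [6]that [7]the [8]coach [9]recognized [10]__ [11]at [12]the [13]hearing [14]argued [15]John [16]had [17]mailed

5

The marked gap is inside the relative clause, the direct object of "recognized".
Its filler is the head noun "tenant" (via "that"), at word 5.
(The other dependency links word 2 to a gap after word 17.)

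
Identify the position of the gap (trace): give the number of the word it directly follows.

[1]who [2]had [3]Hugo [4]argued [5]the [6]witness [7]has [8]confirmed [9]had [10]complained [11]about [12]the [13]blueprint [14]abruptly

The displaced element is "who" (word 1).
It is linked across 2 clause boundaries (Ø → Ø).
It functions as the subject of "complained", so the gap sits immediately after word 8 ("confirmed").
Base order: Hugo had argued the witness has confirmed that who had complained about the blueprint abruptly.

8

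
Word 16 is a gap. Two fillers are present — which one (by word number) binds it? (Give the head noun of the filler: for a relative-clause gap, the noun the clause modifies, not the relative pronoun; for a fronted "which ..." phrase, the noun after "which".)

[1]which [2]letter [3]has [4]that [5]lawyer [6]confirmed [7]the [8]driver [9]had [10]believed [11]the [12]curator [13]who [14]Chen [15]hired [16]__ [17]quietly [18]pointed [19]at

The marked gap is inside the relative clause, the direct object of "hired".
Its filler is the head noun "curator" (via "who"), at word 12.
(The other dependency links word 2 to a gap after word 19.)

12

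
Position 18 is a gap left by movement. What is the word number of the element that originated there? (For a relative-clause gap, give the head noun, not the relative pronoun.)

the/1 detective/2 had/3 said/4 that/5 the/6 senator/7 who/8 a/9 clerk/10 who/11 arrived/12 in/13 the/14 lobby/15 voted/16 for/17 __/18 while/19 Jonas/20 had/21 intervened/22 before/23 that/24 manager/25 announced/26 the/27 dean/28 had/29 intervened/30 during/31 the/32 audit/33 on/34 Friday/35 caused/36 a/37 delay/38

The gap at 18 is the prepositional object of "voted", inside a relative clause.
The relative pronoun is "who" (word 8); it is bound by the head noun immediately before it.
Its filler is the head noun "senator", at word 7.

7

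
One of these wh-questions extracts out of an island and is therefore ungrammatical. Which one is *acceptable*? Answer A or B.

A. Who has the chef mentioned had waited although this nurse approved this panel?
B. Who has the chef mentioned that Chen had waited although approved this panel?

A

In B, the wh-phrase is extracted from inside an adjunct island (introduced by "although"), which blocks movement.
In A, the extraction path crosses only that-complement boundaries, which are transparent.
So A is grammatical.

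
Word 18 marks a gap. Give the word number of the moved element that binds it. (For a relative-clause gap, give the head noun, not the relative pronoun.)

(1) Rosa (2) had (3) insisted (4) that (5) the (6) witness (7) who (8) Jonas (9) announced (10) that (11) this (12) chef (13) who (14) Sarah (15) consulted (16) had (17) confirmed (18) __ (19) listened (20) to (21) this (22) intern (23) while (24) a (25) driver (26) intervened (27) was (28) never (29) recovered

6

The gap at 18 is the subject of "listened", inside a relative clause.
The relative pronoun is "who" (word 7); it is bound by the head noun immediately before it.
Its filler is the head noun "witness", at word 6.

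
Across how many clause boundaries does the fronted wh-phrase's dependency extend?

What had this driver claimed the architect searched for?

"what" is extracted from the PP object of "searched".
Boundaries crossed, outermost first: [Ø] — 1 in total.

1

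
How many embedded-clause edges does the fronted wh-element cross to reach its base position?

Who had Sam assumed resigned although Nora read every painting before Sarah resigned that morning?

"who" is extracted from the subject of "resigned".
Boundaries crossed, outermost first: [Ø] — 1 in total.

1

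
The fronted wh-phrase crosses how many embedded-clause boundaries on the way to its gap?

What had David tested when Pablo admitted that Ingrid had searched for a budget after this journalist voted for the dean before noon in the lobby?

0

"what" originates inside the matrix clause — no clause boundary is crossed.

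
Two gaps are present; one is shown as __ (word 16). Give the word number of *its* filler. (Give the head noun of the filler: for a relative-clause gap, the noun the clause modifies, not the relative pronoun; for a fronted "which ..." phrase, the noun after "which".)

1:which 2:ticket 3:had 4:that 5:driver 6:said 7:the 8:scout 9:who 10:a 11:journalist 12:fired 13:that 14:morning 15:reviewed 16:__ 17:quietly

The marked gap is the direct object of "reviewed".
Its filler is the fronted wh-phrase "which ticket", at word 2.
(The other dependency links word 8 to a gap after word 12.)

2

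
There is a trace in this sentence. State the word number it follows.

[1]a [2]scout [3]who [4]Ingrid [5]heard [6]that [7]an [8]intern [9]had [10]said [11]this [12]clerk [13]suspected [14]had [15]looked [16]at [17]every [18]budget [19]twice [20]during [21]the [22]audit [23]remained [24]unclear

The displaced element is "a scout" (word 2).
It is linked across 3 clause boundaries (that → Ø → Ø).
It functions as the subject of "looked", so the gap sits immediately after word 13 ("suspected").
Base order: Ingrid heard that an intern had said this clerk suspected that a scout had looked at every budget twice during the audit.

13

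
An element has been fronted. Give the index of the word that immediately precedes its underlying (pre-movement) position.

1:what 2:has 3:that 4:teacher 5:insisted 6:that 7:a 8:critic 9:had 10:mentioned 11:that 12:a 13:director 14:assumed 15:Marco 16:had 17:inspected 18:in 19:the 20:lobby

17

The displaced element is "what" (word 1).
It is linked across 3 clause boundaries (that → that → Ø).
It functions as the direct object of "inspected", so the gap sits immediately after word 17 ("inspected").
Base order: That teacher has insisted that a critic had mentioned that a director assumed Marco had inspected what in the lobby.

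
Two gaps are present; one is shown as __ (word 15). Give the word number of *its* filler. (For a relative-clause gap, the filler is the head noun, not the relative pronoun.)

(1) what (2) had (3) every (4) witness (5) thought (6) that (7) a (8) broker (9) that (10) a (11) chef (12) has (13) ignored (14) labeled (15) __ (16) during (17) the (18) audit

The marked gap is the direct object of "labeled".
Its filler is the fronted wh-phrase "what", at word 1.
(The other dependency links word 8 to a gap after word 13.)

1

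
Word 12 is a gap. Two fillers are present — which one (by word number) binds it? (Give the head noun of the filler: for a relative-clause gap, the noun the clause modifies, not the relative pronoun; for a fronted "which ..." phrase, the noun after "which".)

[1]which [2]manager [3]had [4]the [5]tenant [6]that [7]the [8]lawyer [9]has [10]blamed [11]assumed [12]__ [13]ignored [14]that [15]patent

The marked gap is the subject of "ignored".
Its filler is the fronted wh-phrase "which manager", at word 2.
(The other dependency links word 5 to a gap after word 10.)

2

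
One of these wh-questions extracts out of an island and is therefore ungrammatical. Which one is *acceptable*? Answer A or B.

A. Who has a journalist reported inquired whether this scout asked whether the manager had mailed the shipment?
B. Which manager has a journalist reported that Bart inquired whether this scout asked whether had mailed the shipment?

In B, the wh-phrase is extracted from inside a wh-island (introduced by "whether"), which blocks movement.
In A, the extraction path crosses only that-complement boundaries, which are transparent.
So A is grammatical.

A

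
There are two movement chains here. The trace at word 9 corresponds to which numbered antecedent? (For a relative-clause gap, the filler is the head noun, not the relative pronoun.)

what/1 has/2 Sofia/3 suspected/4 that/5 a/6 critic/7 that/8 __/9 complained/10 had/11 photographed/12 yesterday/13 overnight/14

7

The marked gap is inside the relative clause, the subject of "complained".
Its filler is the head noun "critic" (via "that"), at word 7.
(The other dependency links word 1 to a gap after word 12.)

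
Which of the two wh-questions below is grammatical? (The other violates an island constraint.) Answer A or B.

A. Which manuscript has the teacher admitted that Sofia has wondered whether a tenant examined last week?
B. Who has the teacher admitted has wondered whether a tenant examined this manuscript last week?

B

In A, the wh-phrase is extracted from inside a wh-island (introduced by "whether"), which blocks movement.
In B, the extraction path crosses only that-complement boundaries, which are transparent.
So B is grammatical.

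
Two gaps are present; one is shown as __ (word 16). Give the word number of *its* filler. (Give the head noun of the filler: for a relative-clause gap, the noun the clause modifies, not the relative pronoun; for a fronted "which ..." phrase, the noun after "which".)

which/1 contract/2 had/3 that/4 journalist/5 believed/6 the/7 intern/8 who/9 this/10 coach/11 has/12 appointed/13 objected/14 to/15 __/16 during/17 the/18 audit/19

The marked gap is the object of the preposition "to" of "objected".
Its filler is the fronted wh-phrase "which contract", at word 2.
(The other dependency links word 8 to a gap after word 13.)

2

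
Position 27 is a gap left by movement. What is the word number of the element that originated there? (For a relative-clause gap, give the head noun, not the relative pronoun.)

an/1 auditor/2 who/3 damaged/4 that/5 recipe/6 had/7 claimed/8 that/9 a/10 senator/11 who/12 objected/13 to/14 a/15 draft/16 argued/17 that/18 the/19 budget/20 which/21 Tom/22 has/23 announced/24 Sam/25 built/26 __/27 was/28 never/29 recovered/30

The gap at 27 is the object of "built", inside a relative clause.
The relative pronoun is "which" (word 21); it is bound by the head noun immediately before it.
Its filler is the head noun "budget", at word 20.

20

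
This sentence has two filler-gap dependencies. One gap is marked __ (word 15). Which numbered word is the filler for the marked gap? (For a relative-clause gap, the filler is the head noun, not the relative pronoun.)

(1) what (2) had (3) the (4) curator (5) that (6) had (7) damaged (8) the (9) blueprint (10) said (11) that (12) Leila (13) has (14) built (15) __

The marked gap is the direct object of "built".
Its filler is the fronted wh-phrase "what", at word 1.
(The other dependency links word 4 to a gap after word 5.)

1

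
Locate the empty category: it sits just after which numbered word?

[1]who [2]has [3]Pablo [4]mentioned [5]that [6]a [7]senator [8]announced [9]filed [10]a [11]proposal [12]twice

The displaced element is "who" (word 1).
It is linked across 2 clause boundaries (that → Ø).
It functions as the subject of "filed", so the gap sits immediately after word 8 ("announced").
Base order: Pablo has mentioned that a senator announced that who filed a proposal twice.

8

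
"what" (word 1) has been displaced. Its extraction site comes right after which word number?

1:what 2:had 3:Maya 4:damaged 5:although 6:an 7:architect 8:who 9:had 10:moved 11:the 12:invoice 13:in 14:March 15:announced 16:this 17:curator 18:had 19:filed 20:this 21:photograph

4

The displaced element is "what" (word 1).
It functions as the direct object of "damaged", so the gap sits immediately after word 4 ("damaged").
Base order: Maya had damaged what although an architect who had moved the invoice in March announced this curator had filed this photograph.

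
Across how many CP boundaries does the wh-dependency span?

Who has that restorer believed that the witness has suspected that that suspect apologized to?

2

"who" is extracted from the PP object of "apologized".
Boundaries crossed, outermost first: [that], [that] — 2 in total.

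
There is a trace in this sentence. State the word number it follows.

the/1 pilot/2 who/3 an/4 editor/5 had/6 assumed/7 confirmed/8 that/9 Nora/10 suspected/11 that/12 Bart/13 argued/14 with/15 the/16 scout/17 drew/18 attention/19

The displaced element is "the pilot" (word 2).
It is linked across 1 clause boundary (Ø).
It functions as the subject of "confirmed", so the gap sits immediately after word 7 ("assumed").
Base order: An editor had assumed that the pilot confirmed that Nora suspected that Bart argued with the scout.

7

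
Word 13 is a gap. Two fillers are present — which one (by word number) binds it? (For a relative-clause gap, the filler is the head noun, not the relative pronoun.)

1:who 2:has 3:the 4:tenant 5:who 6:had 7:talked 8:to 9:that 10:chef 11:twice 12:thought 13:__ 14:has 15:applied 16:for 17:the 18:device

The marked gap is the subject of "applied".
Its filler is the fronted wh-phrase "who", at word 1.
(The other dependency links word 4 to a gap after word 5.)

1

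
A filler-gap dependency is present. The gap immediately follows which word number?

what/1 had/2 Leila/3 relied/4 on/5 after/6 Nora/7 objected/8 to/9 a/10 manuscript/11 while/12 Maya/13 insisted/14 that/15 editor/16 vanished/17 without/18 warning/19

The displaced element is "what" (word 1).
It functions as the object of the preposition "on" of "relied", so the gap sits immediately after word 5 ("on").
Base order: Leila had relied on what after Nora objected to a manuscript while Maya insisted that editor vanished without warning.

5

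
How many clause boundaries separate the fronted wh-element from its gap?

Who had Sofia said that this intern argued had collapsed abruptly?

2

"who" is extracted from the subject of "collapsed".
Boundaries crossed, outermost first: [that], [Ø] — 2 in total.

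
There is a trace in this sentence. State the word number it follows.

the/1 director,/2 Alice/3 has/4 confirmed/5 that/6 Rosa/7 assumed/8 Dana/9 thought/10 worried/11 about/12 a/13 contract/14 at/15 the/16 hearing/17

The displaced element is "the director" (word 2).
It is linked across 3 clause boundaries (that → Ø → Ø).
It functions as the subject of "worried", so the gap sits immediately after word 10 ("thought").
Base order: Alice has confirmed that Rosa assumed Dana thought the director worried about a contract at the hearing.

10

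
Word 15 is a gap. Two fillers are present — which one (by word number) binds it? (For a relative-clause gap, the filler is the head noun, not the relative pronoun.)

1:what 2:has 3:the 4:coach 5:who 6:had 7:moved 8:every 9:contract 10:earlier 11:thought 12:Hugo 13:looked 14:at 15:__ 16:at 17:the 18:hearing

The marked gap is the object of the preposition "at" of "looked".
Its filler is the fronted wh-phrase "what", at word 1.
(The other dependency links word 4 to a gap after word 5.)

1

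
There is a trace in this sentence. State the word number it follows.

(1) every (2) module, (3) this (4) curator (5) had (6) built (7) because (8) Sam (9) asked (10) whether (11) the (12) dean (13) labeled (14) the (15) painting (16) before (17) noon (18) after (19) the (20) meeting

The displaced element is "every module" (word 2).
It functions as the direct object of "built", so the gap sits immediately after word 6 ("built").
Base order: This curator had built every module because Sam asked whether the dean labeled the painting before noon after the meeting.

6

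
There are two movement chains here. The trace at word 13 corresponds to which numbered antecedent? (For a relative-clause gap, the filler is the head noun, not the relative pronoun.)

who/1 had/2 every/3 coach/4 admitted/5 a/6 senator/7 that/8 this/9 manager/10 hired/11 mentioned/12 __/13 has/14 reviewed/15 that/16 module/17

1

The marked gap is the subject of "reviewed".
Its filler is the fronted wh-phrase "who", at word 1.
(The other dependency links word 7 to a gap after word 11.)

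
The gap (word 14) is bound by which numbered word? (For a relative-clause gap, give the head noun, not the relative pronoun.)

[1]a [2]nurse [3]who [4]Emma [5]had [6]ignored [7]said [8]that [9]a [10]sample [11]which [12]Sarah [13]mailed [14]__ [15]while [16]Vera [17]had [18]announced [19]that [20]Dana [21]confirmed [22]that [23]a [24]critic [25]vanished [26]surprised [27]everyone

10

The gap at 14 is the object of "mailed", inside a relative clause.
The relative pronoun is "which" (word 11); it is bound by the head noun immediately before it.
Its filler is the head noun "sample", at word 10.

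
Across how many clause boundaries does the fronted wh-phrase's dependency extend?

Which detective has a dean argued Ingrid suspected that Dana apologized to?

2

"which detective" is extracted from the PP object of "apologized".
Boundaries crossed, outermost first: [Ø], [that] — 2 in total.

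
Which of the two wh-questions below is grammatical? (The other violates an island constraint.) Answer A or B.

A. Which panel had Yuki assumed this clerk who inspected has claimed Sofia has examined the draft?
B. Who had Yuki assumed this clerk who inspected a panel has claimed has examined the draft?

In A, the wh-phrase is extracted from inside a complex-NP island (relative clause) (introduced by "who"), which blocks movement.
In B, the extraction path crosses only that-complement boundaries, which are transparent.
So B is grammatical.

B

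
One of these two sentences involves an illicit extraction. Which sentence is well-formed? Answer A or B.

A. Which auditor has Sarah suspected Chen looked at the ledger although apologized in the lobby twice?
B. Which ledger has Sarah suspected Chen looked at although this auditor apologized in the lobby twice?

In A, the wh-phrase is extracted from inside an adjunct island (introduced by "although"), which blocks movement.
In B, the extraction path crosses only that-complement boundaries, which are transparent.
So B is grammatical.

B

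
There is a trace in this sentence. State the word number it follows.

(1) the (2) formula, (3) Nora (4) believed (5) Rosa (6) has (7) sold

The displaced element is "the formula" (word 2).
It is linked across 1 clause boundary (Ø).
It functions as the direct object of "sold", so the gap sits immediately after word 7 ("sold").
Base order: Nora believed Rosa has sold the formula.

7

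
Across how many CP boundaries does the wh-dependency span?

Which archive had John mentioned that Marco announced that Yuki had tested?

2

"which archive" is extracted from the object of "tested".
Boundaries crossed, outermost first: [that], [that] — 2 in total.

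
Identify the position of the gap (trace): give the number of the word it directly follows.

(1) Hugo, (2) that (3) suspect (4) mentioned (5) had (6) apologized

4

The displaced element is "Hugo" (word 1).
It is linked across 1 clause boundary (Ø).
It functions as the subject of "apologized", so the gap sits immediately after word 4 ("mentioned").
Base order: That suspect mentioned that Hugo had apologized.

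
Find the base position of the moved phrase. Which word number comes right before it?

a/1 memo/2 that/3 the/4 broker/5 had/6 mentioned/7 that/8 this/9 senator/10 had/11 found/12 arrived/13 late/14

The displaced element is "a memo" (word 2).
It is linked across 1 clause boundary (that).
It functions as the direct object of "found", so the gap sits immediately after word 12 ("found").
Base order: The broker had mentioned that this senator had found a memo.

12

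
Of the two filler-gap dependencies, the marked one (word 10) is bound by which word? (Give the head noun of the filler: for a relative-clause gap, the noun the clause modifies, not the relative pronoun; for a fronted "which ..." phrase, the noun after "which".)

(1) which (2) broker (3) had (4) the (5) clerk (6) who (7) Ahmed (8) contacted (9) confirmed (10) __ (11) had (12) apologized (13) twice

The marked gap is the subject of "apologized".
Its filler is the fronted wh-phrase "which broker", at word 2.
(The other dependency links word 5 to a gap after word 8.)

2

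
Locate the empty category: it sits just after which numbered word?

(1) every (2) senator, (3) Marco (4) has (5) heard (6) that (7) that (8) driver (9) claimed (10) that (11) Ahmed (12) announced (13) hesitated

12

The displaced element is "every senator" (word 2).
It is linked across 3 clause boundaries (that → that → Ø).
It functions as the subject of "hesitated", so the gap sits immediately after word 12 ("announced").
Base order: Marco has heard that that driver claimed that Ahmed announced that every senator hesitated.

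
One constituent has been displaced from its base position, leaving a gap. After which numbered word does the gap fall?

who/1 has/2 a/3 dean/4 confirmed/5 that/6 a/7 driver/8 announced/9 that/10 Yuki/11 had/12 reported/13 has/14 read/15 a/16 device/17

13

The displaced element is "who" (word 1).
It is linked across 3 clause boundaries (that → that → Ø).
It functions as the subject of "read", so the gap sits immediately after word 13 ("reported").
Base order: A dean has confirmed that a driver announced that Yuki had reported who has read a device.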